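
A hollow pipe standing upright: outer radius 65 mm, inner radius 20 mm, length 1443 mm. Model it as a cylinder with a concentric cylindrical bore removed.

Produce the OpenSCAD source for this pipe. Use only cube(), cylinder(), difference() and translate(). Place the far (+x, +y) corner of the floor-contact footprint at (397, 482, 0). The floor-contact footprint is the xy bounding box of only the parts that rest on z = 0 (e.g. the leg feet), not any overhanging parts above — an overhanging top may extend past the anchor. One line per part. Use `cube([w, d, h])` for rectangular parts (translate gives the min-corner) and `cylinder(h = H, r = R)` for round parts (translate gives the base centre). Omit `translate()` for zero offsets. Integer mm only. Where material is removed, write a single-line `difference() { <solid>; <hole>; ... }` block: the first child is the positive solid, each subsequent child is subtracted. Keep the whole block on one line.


difference() { translate([332, 417, 0]) cylinder(h = 1443, r = 65); translate([332, 417, 0]) cylinder(h = 1443, r = 20); }


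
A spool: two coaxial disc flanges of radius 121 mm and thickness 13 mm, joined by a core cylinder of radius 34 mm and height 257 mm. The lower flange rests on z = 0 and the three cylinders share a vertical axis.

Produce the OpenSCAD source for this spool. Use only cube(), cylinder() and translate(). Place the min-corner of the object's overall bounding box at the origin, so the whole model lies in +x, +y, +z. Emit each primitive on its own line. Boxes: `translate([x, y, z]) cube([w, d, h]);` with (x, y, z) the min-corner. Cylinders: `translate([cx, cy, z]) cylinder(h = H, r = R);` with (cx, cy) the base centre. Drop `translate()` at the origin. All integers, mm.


translate([121, 121, 0]) cylinder(h = 13, r = 121);
translate([121, 121, 13]) cylinder(h = 257, r = 34);
translate([121, 121, 270]) cylinder(h = 13, r = 121);


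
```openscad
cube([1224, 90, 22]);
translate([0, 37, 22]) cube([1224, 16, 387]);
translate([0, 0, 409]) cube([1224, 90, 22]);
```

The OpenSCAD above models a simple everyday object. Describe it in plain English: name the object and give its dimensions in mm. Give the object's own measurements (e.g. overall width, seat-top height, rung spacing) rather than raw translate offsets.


An I-beam lying along x, 1224 mm long. Overall section height 431 mm. Two flanges 90 mm wide (y) and 22 mm thick, one on the floor and one at the top; a web 16 mm thick runs between them, centred on the flange width.


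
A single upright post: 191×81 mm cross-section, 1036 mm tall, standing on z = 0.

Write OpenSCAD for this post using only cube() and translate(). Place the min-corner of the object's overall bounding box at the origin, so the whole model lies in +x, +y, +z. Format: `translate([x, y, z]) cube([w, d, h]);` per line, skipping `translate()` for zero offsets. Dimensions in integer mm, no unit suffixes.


cube([191, 81, 1036]);


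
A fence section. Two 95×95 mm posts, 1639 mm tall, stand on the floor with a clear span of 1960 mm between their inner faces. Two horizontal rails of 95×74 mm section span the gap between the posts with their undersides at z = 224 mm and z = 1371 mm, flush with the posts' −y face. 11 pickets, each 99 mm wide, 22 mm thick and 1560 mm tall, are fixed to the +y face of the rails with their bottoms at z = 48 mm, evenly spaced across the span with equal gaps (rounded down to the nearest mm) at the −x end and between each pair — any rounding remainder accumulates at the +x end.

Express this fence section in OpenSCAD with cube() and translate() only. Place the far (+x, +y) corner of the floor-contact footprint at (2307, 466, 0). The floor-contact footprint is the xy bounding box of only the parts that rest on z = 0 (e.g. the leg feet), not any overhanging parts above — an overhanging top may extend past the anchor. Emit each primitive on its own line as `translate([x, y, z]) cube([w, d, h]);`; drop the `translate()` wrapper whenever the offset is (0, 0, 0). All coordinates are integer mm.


translate([157, 371, 0]) cube([95, 95, 1639]);
translate([2212, 371, 0]) cube([95, 95, 1639]);
translate([252, 371, 224]) cube([1960, 95, 74]);
translate([252, 371, 1371]) cube([1960, 95, 74]);
translate([324, 466, 48]) cube([99, 22, 1560]);
translate([495, 466, 48]) cube([99, 22, 1560]);
translate([666, 466, 48]) cube([99, 22, 1560]);
translate([837, 466, 48]) cube([99, 22, 1560]);
translate([1008, 466, 48]) cube([99, 22, 1560]);
translate([1179, 466, 48]) cube([99, 22, 1560]);
translate([1350, 466, 48]) cube([99, 22, 1560]);
translate([1521, 466, 48]) cube([99, 22, 1560]);
translate([1692, 466, 48]) cube([99, 22, 1560]);
translate([1863, 466, 48]) cube([99, 22, 1560]);
translate([2034, 466, 48]) cube([99, 22, 1560]);


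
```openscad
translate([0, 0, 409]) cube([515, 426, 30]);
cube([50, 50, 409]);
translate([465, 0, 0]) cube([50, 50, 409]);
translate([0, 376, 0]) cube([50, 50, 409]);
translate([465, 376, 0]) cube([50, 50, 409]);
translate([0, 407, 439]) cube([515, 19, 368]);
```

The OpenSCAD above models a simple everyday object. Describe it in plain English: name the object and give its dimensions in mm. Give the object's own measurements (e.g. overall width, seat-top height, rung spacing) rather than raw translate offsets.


A chair. The seat is a 515×426×30 mm slab with its top at z = 439 mm, on four 50×50 mm corner legs (flush with the seat edges, standing on z = 0). A flat backrest 19 mm thick, 368 mm tall, spans the full seat width and rises from the seat top along its +y edge, rear face flush with the rear of the seat.


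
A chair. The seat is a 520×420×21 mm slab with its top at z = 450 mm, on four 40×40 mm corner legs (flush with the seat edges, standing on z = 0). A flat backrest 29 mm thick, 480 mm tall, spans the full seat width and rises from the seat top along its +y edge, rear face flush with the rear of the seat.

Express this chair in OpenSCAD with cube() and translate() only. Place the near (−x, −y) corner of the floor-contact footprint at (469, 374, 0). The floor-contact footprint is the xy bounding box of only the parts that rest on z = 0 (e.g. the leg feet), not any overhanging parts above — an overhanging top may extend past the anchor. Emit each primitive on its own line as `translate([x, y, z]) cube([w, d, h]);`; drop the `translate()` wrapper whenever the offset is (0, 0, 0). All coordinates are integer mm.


translate([469, 374, 429]) cube([520, 420, 21]);
translate([469, 374, 0]) cube([40, 40, 429]);
translate([949, 374, 0]) cube([40, 40, 429]);
translate([469, 754, 0]) cube([40, 40, 429]);
translate([949, 754, 0]) cube([40, 40, 429]);
translate([469, 765, 450]) cube([520, 29, 480]);


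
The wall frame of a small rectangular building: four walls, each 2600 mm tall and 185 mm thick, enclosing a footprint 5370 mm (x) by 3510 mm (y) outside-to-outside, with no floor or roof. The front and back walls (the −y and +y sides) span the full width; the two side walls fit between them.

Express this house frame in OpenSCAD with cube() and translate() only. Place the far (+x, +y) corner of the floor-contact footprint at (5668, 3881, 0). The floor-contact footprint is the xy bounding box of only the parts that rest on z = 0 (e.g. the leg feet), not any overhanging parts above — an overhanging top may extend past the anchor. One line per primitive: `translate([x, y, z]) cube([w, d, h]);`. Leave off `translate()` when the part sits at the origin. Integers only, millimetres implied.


translate([298, 371, 0]) cube([5370, 185, 2600]);
translate([298, 3696, 0]) cube([5370, 185, 2600]);
translate([298, 556, 0]) cube([185, 3140, 2600]);
translate([5483, 556, 0]) cube([185, 3140, 2600]);


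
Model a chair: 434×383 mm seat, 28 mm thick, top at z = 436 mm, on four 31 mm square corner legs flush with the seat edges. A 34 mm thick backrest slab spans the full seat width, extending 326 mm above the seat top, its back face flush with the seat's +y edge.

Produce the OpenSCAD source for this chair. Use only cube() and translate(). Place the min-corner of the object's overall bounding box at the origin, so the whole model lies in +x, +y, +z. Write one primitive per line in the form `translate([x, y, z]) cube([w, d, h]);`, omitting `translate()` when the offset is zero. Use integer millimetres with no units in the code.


translate([0, 0, 408]) cube([434, 383, 28]);
cube([31, 31, 408]);
translate([403, 0, 0]) cube([31, 31, 408]);
translate([0, 352, 0]) cube([31, 31, 408]);
translate([403, 352, 0]) cube([31, 31, 408]);
translate([0, 349, 436]) cube([434, 34, 326]);


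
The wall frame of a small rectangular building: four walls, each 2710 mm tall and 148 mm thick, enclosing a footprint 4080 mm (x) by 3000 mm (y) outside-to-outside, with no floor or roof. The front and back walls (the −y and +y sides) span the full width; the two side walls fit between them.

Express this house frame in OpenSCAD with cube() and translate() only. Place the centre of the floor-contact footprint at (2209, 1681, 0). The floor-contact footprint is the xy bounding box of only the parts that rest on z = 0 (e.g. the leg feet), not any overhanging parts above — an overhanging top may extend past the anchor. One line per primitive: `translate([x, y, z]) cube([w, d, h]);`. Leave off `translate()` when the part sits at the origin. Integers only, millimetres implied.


translate([169, 181, 0]) cube([4080, 148, 2710]);
translate([169, 3033, 0]) cube([4080, 148, 2710]);
translate([169, 329, 0]) cube([148, 2704, 2710]);
translate([4101, 329, 0]) cube([148, 2704, 2710]);


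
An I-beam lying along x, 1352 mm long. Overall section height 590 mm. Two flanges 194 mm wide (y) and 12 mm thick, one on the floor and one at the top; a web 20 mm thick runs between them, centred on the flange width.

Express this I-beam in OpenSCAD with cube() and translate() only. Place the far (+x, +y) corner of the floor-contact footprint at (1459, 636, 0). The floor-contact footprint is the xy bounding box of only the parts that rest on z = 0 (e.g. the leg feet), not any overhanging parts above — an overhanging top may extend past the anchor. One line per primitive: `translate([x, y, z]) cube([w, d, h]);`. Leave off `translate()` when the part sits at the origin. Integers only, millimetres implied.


translate([107, 442, 0]) cube([1352, 194, 12]);
translate([107, 529, 12]) cube([1352, 20, 566]);
translate([107, 442, 578]) cube([1352, 194, 12]);


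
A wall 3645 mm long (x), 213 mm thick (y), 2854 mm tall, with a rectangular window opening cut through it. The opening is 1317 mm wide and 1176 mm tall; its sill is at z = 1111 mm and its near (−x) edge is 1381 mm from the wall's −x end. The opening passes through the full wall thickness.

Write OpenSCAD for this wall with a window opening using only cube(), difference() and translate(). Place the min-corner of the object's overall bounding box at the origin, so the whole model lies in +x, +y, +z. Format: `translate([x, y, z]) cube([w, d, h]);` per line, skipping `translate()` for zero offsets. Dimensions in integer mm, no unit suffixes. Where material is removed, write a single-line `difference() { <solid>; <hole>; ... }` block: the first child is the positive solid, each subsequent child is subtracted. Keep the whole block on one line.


difference() { cube([3645, 213, 2854]); translate([1381, 0, 1111]) cube([1317, 213, 1176]); }


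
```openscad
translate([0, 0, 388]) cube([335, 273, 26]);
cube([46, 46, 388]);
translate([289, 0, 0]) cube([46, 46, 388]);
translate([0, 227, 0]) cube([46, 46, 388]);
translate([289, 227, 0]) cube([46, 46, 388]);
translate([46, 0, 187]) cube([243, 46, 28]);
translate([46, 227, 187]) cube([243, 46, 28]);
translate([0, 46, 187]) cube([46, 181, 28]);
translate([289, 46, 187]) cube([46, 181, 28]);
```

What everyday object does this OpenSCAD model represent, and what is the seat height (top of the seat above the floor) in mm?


A stool. The seat height is 414 mm.

A 335×273×26 slab at z = 388 on four corner posts — a stool. The seat top is 388 + 26 = 414 mm.


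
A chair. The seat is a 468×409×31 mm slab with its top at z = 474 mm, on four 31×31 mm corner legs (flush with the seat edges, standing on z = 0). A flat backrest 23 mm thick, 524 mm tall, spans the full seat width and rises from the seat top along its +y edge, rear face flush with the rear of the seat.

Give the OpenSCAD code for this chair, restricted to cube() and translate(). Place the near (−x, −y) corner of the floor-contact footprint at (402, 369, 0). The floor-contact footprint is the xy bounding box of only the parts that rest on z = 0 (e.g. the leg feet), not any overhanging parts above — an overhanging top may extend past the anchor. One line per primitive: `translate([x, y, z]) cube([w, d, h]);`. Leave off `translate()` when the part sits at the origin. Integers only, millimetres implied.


translate([402, 369, 443]) cube([468, 409, 31]);
translate([402, 369, 0]) cube([31, 31, 443]);
translate([839, 369, 0]) cube([31, 31, 443]);
translate([402, 747, 0]) cube([31, 31, 443]);
translate([839, 747, 0]) cube([31, 31, 443]);
translate([402, 755, 474]) cube([468, 23, 524]);


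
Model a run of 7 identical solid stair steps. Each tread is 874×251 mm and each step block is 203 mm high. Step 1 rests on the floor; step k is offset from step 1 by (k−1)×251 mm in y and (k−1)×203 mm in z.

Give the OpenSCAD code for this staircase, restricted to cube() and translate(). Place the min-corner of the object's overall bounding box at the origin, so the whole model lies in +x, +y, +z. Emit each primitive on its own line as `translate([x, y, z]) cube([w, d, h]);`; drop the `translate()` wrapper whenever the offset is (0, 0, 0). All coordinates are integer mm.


cube([874, 251, 203]);
translate([0, 251, 203]) cube([874, 251, 203]);
translate([0, 502, 406]) cube([874, 251, 203]);
translate([0, 753, 609]) cube([874, 251, 203]);
translate([0, 1004, 812]) cube([874, 251, 203]);
translate([0, 1255, 1015]) cube([874, 251, 203]);
translate([0, 1506, 1218]) cube([874, 251, 203]);


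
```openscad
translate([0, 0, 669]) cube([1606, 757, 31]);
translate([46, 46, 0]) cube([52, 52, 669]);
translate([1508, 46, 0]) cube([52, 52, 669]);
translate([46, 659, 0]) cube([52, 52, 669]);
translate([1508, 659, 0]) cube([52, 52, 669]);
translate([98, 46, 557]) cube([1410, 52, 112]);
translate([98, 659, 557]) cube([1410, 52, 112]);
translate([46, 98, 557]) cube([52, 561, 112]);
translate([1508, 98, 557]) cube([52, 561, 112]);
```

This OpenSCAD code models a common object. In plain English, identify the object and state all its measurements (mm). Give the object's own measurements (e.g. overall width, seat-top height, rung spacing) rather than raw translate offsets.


A table: top 1606 mm (x) × 757 mm (y), 31 mm thick, upper face at z = 700 mm, on four 52×52 mm square legs, each inset 46 mm from the nearest pair of top edges from z = 0 to the bottom of the top. Four apron rails, 52 mm thick and 112 mm tall, run between adjacent legs with their top edges flush with the underside of the top and their outer faces flush with the legs' outer faces.


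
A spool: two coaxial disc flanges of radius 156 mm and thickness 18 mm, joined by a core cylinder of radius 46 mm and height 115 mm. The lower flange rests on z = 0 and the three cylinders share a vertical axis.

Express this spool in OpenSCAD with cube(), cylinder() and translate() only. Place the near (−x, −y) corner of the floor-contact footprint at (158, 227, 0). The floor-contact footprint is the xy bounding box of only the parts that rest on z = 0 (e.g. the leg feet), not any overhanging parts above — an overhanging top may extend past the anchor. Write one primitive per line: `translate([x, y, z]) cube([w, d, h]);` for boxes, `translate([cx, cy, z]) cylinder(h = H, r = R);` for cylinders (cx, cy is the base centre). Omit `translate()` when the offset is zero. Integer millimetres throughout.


translate([314, 383, 0]) cylinder(h = 18, r = 156);
translate([314, 383, 18]) cylinder(h = 115, r = 46);
translate([314, 383, 133]) cylinder(h = 18, r = 156);


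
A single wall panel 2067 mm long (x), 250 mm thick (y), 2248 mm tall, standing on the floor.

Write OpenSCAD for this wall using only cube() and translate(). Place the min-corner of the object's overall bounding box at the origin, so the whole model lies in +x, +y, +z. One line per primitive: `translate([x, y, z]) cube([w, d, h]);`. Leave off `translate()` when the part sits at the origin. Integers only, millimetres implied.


cube([2067, 250, 2248]);


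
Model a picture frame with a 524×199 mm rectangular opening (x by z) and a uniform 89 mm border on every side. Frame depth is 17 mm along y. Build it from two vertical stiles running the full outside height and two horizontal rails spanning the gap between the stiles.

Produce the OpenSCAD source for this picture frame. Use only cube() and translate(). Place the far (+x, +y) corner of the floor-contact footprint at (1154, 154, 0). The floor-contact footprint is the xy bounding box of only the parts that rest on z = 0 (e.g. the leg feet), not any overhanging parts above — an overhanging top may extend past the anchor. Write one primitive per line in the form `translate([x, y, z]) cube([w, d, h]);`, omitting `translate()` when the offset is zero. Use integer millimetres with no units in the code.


translate([452, 137, 0]) cube([89, 17, 377]);
translate([1065, 137, 0]) cube([89, 17, 377]);
translate([541, 137, 0]) cube([524, 17, 89]);
translate([541, 137, 288]) cube([524, 17, 89]);


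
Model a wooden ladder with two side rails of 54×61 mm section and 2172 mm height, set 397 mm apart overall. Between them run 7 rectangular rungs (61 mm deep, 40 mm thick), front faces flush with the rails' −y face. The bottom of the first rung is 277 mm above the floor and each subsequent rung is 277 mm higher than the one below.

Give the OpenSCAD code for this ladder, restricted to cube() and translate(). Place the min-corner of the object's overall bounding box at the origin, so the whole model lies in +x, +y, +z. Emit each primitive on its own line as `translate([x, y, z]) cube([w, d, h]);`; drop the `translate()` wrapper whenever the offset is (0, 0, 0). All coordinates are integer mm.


cube([54, 61, 2172]);
translate([343, 0, 0]) cube([54, 61, 2172]);
translate([54, 0, 277]) cube([289, 61, 40]);
translate([54, 0, 554]) cube([289, 61, 40]);
translate([54, 0, 831]) cube([289, 61, 40]);
translate([54, 0, 1108]) cube([289, 61, 40]);
translate([54, 0, 1385]) cube([289, 61, 40]);
translate([54, 0, 1662]) cube([289, 61, 40]);
translate([54, 0, 1939]) cube([289, 61, 40]);


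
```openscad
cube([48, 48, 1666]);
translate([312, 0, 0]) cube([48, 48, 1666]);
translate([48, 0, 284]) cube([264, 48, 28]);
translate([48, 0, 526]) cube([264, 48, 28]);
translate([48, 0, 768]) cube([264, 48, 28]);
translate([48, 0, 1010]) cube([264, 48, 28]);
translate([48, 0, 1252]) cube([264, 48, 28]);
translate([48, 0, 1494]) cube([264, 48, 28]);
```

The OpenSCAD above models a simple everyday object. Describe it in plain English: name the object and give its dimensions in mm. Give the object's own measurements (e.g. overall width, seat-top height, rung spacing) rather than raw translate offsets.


A straight ladder. Two 48×48 mm vertical rails, 1666 mm tall, stand 360 mm apart (outside-to-outside) with their front faces coplanar on the −y side. 6 rungs, each 48 mm deep and 28 mm tall, span between the inner faces of the rails, front faces flush with the rails. The lowest rung's underside is at z = 284 mm and rungs are spaced 242 mm apart (underside to underside).


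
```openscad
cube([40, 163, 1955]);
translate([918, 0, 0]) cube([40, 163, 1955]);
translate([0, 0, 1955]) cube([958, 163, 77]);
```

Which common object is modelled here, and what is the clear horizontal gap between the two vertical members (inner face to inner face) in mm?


A door frame. The clear opening width is 878 mm.

Two 1955 mm tall posts with a header on top — a door frame. The left jamb is 40 mm wide at x = 0; the right jamb starts at x = 918. The clear opening is 918 − 40 = 878 mm.


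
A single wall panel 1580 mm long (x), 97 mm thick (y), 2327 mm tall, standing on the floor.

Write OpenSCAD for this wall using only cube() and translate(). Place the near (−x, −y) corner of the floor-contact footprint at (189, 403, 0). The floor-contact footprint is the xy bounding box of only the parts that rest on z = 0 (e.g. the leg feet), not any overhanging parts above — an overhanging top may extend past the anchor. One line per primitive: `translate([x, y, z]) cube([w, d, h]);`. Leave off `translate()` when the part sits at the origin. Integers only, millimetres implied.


translate([189, 403, 0]) cube([1580, 97, 2327]);


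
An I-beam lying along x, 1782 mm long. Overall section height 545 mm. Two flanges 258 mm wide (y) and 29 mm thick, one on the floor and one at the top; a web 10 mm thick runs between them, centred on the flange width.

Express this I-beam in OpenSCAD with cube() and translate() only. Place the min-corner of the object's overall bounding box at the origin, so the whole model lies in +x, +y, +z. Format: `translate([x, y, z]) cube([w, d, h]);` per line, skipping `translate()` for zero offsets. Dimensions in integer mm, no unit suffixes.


cube([1782, 258, 29]);
translate([0, 124, 29]) cube([1782, 10, 487]);
translate([0, 0, 516]) cube([1782, 258, 29]);


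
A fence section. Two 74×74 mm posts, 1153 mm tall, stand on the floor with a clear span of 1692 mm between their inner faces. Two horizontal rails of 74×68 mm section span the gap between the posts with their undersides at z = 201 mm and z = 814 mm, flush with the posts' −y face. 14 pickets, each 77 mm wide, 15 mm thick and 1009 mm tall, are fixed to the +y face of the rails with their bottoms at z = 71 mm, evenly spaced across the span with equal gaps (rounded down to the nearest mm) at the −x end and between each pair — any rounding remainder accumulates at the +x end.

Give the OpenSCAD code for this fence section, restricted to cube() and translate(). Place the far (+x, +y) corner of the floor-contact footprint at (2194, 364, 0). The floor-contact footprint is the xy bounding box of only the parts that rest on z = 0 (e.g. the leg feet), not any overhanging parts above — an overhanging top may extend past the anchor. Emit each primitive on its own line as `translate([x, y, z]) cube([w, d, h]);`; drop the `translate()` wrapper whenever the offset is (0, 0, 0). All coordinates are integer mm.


translate([354, 290, 0]) cube([74, 74, 1153]);
translate([2120, 290, 0]) cube([74, 74, 1153]);
translate([428, 290, 201]) cube([1692, 74, 68]);
translate([428, 290, 814]) cube([1692, 74, 68]);
translate([468, 364, 71]) cube([77, 15, 1009]);
translate([585, 364, 71]) cube([77, 15, 1009]);
translate([702, 364, 71]) cube([77, 15, 1009]);
translate([819, 364, 71]) cube([77, 15, 1009]);
translate([936, 364, 71]) cube([77, 15, 1009]);
translate([1053, 364, 71]) cube([77, 15, 1009]);
translate([1170, 364, 71]) cube([77, 15, 1009]);
translate([1287, 364, 71]) cube([77, 15, 1009]);
translate([1404, 364, 71]) cube([77, 15, 1009]);
translate([1521, 364, 71]) cube([77, 15, 1009]);
translate([1638, 364, 71]) cube([77, 15, 1009]);
translate([1755, 364, 71]) cube([77, 15, 1009]);
translate([1872, 364, 71]) cube([77, 15, 1009]);
translate([1989, 364, 71]) cube([77, 15, 1009]);


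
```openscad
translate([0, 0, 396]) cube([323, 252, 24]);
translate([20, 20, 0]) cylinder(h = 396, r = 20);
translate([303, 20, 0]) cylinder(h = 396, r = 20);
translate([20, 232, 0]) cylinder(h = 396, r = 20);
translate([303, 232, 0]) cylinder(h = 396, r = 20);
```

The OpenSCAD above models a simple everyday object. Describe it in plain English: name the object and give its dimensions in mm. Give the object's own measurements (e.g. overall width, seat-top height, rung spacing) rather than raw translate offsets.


A four-legged stool. The seat is a 323×252×24 mm slab whose top surface is at z = 420 mm; four round legs, each 40 mm in diameter, run from the floor (z = 0) to the underside of the seat, each leg's axis is inset half a diameter from the nearest pair of seat edges (so the leg's bounding box is flush with the corner).


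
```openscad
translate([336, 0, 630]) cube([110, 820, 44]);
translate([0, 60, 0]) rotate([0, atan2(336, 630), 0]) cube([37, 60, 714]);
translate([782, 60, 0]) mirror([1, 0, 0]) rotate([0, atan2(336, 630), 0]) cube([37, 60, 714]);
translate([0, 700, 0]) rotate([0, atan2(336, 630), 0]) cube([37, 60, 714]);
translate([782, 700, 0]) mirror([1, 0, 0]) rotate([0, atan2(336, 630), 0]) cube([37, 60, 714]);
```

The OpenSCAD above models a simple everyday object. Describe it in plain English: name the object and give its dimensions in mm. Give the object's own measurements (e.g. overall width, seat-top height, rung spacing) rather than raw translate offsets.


A sawhorse. A 110×820×44 mm beam (x, y, z) sits on two A-frame leg pairs. Each pair is two raked legs of 37×60 mm section (60 mm along y) splaying symmetrically in x. Each leg rises 630 mm vertically over 336 mm of horizontal reach and is 714 mm long along its own axis. Every leg's outer bottom edge rests on the floor and its outer top edge meets a bottom edge of the beam — the left legs (tilting toward +x) meet the beam's −x bottom edge, the right legs (their mirror images, tilting toward −x) meet its +x bottom edge — so the leg tops tuck under the beam, the beam's underside is 630 mm above the floor, and the feet are 782 mm apart outside-to-outside with the beam centred between them. The two leg pairs are set in 60 mm from either end of the beam.


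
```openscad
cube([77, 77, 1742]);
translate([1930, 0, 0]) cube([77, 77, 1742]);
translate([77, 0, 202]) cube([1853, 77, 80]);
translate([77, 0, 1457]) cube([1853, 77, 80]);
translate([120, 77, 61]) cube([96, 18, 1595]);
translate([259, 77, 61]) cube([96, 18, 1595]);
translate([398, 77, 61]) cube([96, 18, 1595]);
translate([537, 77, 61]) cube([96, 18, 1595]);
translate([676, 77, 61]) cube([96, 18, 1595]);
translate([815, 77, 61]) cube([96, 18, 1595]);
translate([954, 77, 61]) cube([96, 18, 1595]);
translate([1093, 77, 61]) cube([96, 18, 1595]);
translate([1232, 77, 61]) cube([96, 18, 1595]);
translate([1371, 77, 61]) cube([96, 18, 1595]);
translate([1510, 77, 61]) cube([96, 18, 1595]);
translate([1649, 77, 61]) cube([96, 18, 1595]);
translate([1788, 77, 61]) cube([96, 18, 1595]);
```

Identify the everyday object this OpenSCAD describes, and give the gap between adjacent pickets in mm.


A fence section. The picket gap is 43 mm.

Two posts, two rails, 13 pickets — a fence section. Span 1853 mm holds 13 pickets of 96 mm with 14 equal gaps: ⌊(1853 − 13·96) / 14⌋ = 43 mm.


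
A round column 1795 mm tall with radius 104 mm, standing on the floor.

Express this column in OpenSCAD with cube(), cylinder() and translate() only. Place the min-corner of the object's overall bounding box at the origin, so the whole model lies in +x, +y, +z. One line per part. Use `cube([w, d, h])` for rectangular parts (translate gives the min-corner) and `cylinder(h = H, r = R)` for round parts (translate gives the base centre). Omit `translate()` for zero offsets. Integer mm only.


translate([104, 104, 0]) cylinder(h = 1795, r = 104);


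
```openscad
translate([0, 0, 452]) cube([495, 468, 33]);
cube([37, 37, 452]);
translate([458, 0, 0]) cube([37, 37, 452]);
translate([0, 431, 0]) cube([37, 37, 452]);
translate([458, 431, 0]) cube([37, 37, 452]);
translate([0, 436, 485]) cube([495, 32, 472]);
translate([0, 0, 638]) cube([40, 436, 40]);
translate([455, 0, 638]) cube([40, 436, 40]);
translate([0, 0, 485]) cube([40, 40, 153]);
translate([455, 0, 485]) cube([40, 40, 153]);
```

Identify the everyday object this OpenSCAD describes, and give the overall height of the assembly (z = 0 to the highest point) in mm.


A chair. The overall height is 957 mm.

A slab on four corner posts with a tall panel at the back — a chair. The seat slab sits at z = 452 with thickness 33, and the 472 mm backrest starts at the seat top, so the overall height is 452 + 33 + 472 = 957 mm.


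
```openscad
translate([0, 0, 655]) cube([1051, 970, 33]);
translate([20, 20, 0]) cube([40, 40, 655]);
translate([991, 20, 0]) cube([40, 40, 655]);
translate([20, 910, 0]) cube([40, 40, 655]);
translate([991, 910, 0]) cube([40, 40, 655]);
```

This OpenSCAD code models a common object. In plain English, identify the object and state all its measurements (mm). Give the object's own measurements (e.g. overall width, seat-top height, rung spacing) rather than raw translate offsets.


A table: top 1051 mm (x) × 970 mm (y), 33 mm thick, upper face at z = 688 mm, on four 40×40 mm square legs, each inset 20 mm from the nearest pair of top edges from z = 0 to the bottom of the top.


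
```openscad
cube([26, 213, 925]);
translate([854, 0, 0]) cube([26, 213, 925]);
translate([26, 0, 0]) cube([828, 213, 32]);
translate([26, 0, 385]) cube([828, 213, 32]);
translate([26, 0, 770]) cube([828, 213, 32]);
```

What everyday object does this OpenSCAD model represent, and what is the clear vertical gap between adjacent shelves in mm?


A bookshelf. The clear shelf gap is 353 mm.

Two tall side panels with 3 horizontal boards between them — a bookshelf. The first two shelf undersides are at z = 0 and z = 385; with shelf thickness 32, the clear gap is 385 − 0 − 32 = 353 mm.


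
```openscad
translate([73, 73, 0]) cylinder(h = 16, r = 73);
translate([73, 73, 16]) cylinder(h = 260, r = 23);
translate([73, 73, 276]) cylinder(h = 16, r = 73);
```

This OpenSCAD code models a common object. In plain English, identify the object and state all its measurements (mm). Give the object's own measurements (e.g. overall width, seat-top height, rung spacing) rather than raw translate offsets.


A spool: two coaxial disc flanges of radius 73 mm and thickness 16 mm, joined by a core cylinder of radius 23 mm and height 260 mm. The lower flange rests on z = 0 and the three cylinders share a vertical axis.


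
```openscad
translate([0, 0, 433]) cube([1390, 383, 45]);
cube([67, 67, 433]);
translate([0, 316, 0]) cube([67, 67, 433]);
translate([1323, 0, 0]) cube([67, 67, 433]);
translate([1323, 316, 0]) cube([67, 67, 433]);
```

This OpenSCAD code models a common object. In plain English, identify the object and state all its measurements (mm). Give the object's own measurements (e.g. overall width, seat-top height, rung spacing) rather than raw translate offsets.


A bench: a 1390×383 mm seat slab, 45 mm thick, top at z = 478 mm, on four 67×67 mm square legs flush with the seat corners and standing on z = 0.


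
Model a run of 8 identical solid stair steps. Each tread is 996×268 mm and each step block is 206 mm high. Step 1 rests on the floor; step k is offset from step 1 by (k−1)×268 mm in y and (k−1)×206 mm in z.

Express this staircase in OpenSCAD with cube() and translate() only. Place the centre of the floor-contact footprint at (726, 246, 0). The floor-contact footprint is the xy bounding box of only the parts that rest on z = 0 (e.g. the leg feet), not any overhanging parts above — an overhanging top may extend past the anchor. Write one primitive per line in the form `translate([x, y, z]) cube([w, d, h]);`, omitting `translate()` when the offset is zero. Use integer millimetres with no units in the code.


translate([228, 112, 0]) cube([996, 268, 206]);
translate([228, 380, 206]) cube([996, 268, 206]);
translate([228, 648, 412]) cube([996, 268, 206]);
translate([228, 916, 618]) cube([996, 268, 206]);
translate([228, 1184, 824]) cube([996, 268, 206]);
translate([228, 1452, 1030]) cube([996, 268, 206]);
translate([228, 1720, 1236]) cube([996, 268, 206]);
translate([228, 1988, 1442]) cube([996, 268, 206]);


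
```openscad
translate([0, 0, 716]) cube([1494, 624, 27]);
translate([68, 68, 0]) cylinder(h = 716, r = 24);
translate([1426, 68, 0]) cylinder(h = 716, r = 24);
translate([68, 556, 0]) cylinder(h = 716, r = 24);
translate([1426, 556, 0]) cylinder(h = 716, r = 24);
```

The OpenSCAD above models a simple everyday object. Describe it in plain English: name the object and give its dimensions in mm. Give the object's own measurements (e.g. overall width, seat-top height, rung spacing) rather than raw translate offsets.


A rectangular dining table. The top is 1494×624×27 mm with its upper surface at z = 743 mm. It stands on four round legs of 48 mm diameter, each leg's bounding box inset 44 mm from the nearest pair of top edges, running from the floor to the underside of the top.


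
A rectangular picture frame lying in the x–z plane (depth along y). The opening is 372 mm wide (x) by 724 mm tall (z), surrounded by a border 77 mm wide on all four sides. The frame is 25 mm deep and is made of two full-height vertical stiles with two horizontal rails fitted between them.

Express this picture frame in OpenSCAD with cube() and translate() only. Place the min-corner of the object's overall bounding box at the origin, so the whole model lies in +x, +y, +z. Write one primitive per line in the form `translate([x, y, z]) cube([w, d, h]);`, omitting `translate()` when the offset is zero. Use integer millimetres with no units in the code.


cube([77, 25, 878]);
translate([449, 0, 0]) cube([77, 25, 878]);
translate([77, 0, 0]) cube([372, 25, 77]);
translate([77, 0, 801]) cube([372, 25, 77]);


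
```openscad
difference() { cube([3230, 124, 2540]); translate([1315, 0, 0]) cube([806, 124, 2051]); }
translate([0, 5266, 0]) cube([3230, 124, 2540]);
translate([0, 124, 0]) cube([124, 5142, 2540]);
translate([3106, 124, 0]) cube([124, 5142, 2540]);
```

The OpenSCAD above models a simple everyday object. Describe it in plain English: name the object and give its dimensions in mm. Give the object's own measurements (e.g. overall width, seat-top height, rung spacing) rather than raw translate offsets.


A single room: four walls, each 2540 mm tall and 124 mm thick, enclosing an outside footprint 3230×5390 mm (x × y), no floor or roof. The front and back walls (−y and +y sides) run the full x-width; the side walls fit between their inner faces. A door opening 806 mm wide and 2051 mm tall is cut through the front wall from the floor up, its −x edge 1315 mm from the wall's −x end.


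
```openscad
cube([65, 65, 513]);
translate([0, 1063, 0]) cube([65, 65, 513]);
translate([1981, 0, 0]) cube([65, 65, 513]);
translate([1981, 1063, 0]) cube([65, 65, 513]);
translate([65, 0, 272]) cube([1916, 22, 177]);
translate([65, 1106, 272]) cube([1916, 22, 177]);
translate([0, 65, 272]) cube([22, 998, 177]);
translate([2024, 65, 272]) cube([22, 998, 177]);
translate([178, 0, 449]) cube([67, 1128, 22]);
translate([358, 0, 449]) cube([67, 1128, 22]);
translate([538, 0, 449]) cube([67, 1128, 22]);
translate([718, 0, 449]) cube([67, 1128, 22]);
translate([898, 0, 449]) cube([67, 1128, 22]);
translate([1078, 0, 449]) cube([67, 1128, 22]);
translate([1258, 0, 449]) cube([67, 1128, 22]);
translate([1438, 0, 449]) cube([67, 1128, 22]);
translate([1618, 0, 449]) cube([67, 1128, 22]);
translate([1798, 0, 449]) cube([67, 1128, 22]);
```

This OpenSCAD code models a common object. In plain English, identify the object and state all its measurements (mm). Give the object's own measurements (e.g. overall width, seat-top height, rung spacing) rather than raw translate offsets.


A bed frame 2046 mm long (x) by 1128 mm wide (y). Four 65×65 mm corner posts, 513 mm tall, at the corners of the footprint. Four rails of 22 mm thickness and 177 mm height run between adjacent posts with their undersides at z = 272 mm, their outer faces flush with the outside of the frame (the two x-running rails run between the posts' inner faces; the two y-running rails run between the posts' inner faces). 10 slats, each 67 mm wide (x) and 22 mm thick, lie across the top of the two x-running rails, running the full 1128 mm width of the frame in y; along x they sit between the end posts with a 113 mm gap after the −x posts and between neighbouring slats, leaving 116 mm before the +x posts.


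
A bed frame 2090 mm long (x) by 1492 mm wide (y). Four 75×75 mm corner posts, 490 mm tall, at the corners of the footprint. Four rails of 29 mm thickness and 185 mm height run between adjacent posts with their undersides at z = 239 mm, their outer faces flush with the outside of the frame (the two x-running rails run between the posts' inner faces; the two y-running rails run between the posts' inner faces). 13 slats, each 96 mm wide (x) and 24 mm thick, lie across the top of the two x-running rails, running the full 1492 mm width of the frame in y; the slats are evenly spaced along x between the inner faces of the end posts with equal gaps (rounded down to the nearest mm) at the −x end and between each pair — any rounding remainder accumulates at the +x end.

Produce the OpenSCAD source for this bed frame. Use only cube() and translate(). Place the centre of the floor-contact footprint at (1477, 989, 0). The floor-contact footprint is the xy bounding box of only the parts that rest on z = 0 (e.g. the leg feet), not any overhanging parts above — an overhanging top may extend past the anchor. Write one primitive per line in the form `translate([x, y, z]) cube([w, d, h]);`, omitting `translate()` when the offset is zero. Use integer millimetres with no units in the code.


// slat z = rail_z + rail_h = 239 + 185 = 424
// slat gap = ⌊(1940 − 13·96) / 14⌋ = 49
translate([432, 243, 0]) cube([75, 75, 490]);
translate([432, 1660, 0]) cube([75, 75, 490]);
translate([2447, 243, 0]) cube([75, 75, 490]);
translate([2447, 1660, 0]) cube([75, 75, 490]);
translate([507, 243, 239]) cube([1940, 29, 185]);
translate([507, 1706, 239]) cube([1940, 29, 185]);
translate([432, 318, 239]) cube([29, 1342, 185]);
translate([2493, 318, 239]) cube([29, 1342, 185]);
translate([556, 243, 424]) cube([96, 1492, 24]);
translate([701, 243, 424]) cube([96, 1492, 24]);
translate([846, 243, 424]) cube([96, 1492, 24]);
translate([991, 243, 424]) cube([96, 1492, 24]);
translate([1136, 243, 424]) cube([96, 1492, 24]);
translate([1281, 243, 424]) cube([96, 1492, 24]);
translate([1426, 243, 424]) cube([96, 1492, 24]);
translate([1571, 243, 424]) cube([96, 1492, 24]);
translate([1716, 243, 424]) cube([96, 1492, 24]);
translate([1861, 243, 424]) cube([96, 1492, 24]);
translate([2006, 243, 424]) cube([96, 1492, 24]);
translate([2151, 243, 424]) cube([96, 1492, 24]);
translate([2296, 243, 424]) cube([96, 1492, 24]);


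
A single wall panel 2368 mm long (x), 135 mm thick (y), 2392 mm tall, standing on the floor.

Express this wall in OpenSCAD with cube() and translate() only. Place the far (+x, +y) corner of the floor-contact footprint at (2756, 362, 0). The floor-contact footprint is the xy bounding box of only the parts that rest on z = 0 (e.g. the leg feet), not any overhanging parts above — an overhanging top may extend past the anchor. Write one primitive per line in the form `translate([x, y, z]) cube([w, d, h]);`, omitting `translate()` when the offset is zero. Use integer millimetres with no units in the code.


translate([388, 227, 0]) cube([2368, 135, 2392]);


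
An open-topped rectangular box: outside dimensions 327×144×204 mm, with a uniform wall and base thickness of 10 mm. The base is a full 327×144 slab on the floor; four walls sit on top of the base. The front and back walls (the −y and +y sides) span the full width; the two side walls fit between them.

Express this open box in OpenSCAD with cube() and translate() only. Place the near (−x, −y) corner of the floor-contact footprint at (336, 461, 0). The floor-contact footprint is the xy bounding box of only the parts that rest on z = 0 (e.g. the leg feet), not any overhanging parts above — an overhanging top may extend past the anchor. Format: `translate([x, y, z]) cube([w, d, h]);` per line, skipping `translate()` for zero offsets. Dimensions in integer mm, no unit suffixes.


translate([336, 461, 0]) cube([327, 144, 10]);
translate([336, 461, 10]) cube([327, 10, 194]);
translate([336, 595, 10]) cube([327, 10, 194]);
translate([336, 471, 10]) cube([10, 124, 194]);
translate([653, 471, 10]) cube([10, 124, 194]);
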